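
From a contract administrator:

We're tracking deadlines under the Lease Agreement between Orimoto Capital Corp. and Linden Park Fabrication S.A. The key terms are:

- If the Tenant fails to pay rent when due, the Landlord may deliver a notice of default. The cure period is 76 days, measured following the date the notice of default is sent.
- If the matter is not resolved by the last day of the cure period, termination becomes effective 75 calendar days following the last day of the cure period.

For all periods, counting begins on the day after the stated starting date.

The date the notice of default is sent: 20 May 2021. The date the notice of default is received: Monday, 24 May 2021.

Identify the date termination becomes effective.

The last day of the cure period: 20 May 2021 + 76 days = 4 August 2021.
The date termination becomes effective: 75 calendar days after 4 August 2021 is 18 October 2021.

18 October 2021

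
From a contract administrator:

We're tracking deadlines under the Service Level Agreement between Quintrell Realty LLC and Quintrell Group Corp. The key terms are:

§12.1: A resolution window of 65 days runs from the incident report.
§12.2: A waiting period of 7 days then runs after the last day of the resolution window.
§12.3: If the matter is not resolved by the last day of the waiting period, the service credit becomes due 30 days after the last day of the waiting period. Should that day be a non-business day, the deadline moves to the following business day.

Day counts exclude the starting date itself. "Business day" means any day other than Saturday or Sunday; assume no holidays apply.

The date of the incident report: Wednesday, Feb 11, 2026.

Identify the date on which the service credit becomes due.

The last day of the resolution window: 65 calendar days after Feb 11, 2026 is Apr 17, 2026.
The last day of the waiting period: Apr 17, 2026 + 7 days = Apr 24, 2026.
The date on which the service credit becomes due: 30 calendar days after Apr 24, 2026 is May 24, 2026. That falls on a Sunday, so it rolls to the next business day, Monday, May 25, 2026.

May 25, 2026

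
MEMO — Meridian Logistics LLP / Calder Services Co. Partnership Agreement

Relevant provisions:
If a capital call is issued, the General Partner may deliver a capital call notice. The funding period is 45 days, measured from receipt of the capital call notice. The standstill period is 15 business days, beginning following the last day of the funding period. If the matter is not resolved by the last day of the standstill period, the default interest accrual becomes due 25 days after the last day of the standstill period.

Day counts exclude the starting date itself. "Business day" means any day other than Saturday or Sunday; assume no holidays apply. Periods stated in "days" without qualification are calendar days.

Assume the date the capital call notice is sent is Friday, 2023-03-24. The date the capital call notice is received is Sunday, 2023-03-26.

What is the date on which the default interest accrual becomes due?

The last day of the funding period: 2023-03-26 + 45 days = 2023-05-10.
The last day of the standstill period: 15 business days after Wednesday, 2023-05-10, skipping weekends — May 11, May 12, May 15, May 16, …, May 29, May 30, May 31 — lands on Wednesday, 2023-05-31.
The date on which the default interest accrual becomes due: 25 calendar days after 2023-05-31 is 2023-06-25.

2023-06-25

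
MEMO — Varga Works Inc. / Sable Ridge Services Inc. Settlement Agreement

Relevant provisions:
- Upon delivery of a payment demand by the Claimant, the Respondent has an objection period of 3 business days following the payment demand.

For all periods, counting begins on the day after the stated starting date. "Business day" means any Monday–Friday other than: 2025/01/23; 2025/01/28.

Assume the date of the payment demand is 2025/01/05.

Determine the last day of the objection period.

The last day of the objection period: counting 3 business days from Sunday, 2025/01/05 (Jan 6, Jan 7, Jan 8, skipping weekends) reaches Wednesday, 2025/01/08.

2025/01/08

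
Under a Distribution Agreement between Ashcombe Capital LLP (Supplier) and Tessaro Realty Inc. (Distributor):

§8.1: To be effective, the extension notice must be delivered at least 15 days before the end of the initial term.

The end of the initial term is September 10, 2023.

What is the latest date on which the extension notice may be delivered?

August 26, 2023

September 10, 2023 minus 15 days is August 26, 2023.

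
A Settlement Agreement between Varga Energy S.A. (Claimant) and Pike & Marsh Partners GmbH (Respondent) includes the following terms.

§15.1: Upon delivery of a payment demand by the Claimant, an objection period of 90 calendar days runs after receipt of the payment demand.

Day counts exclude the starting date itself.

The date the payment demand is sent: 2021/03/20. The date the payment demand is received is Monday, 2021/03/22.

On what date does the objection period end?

2021/06/20

The last day of the objection period: 2021/03/22 + 90 days = 2021/06/20.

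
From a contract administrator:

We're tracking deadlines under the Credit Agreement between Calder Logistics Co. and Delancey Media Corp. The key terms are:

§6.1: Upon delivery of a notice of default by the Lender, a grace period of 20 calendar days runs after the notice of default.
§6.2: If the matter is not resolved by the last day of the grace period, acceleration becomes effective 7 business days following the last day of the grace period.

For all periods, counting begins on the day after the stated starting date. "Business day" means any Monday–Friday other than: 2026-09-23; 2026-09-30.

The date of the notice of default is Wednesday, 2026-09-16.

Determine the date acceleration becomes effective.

2026-10-15

Adding 20 calendar days to 2026-09-16 gives 2026-10-06, which is the last day of the grace period.
The date acceleration becomes effective: counting 7 business days from Tuesday, 2026-10-06 (Oct 7, Oct 8, Oct 9, Oct 12, Oct 13, Oct 14, Oct 15, skipping weekends) reaches Thursday, 2026-10-15.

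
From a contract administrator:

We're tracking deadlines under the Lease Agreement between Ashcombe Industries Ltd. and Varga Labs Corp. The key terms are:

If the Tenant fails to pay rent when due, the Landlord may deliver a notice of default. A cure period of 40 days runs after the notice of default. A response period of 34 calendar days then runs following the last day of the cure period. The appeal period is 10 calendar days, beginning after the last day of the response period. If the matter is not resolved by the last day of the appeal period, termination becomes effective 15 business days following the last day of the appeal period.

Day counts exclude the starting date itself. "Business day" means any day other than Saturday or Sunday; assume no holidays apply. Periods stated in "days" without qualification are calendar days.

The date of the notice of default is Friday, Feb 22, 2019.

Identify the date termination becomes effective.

Adding 40 calendar days to Feb 22, 2019 gives Apr 3, 2019, which is the last day of the cure period.
Adding 34 calendar days to Apr 3, 2019 gives May 7, 2019, which is the last day of the response period.
Adding 10 calendar days to May 7, 2019 gives May 17, 2019, which is the last day of the appeal period.
The date termination becomes effective: counting 15 business days from Friday, May 17, 2019 (May 20, May 21, May 22, May 23, …, Jun 5, Jun 6, Jun 7, skipping weekends) reaches Friday, Jun 7, 2019.

Jun 7, 2019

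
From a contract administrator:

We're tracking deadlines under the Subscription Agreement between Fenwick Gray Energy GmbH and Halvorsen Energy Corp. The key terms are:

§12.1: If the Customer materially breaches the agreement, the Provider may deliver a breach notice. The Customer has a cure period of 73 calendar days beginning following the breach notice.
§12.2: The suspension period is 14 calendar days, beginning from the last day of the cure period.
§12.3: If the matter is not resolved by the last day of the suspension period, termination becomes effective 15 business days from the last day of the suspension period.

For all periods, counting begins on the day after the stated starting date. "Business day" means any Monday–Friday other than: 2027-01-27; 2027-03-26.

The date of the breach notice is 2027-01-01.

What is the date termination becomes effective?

2027-04-19

Adding 73 calendar days to 2027-01-01 gives 2027-03-15, which is the last day of the cure period.
Adding 14 calendar days to 2027-03-15 gives 2027-03-29, which is the last day of the suspension period.
The date termination becomes effective: counting 15 business days from Monday, 2027-03-29 (Mar 30, Mar 31, Apr 1, Apr 2, …, Apr 15, Apr 16, Apr 19, skipping weekends) reaches Monday, 2027-04-19.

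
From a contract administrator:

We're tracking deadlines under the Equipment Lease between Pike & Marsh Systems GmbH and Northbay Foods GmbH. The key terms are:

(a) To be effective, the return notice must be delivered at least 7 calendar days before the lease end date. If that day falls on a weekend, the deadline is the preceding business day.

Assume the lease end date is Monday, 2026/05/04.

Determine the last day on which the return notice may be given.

2026/05/04 minus 7 days is 2026/04/27. That is a Monday, so no adjustment is needed.

2026/04/27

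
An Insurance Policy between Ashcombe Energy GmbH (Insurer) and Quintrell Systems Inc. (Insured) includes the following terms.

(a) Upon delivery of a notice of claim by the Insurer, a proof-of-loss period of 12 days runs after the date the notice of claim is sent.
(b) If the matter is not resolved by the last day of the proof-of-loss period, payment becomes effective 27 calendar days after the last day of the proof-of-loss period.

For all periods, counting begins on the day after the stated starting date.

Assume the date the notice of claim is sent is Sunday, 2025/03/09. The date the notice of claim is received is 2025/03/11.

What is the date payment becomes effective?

2025/04/17

The last day of the proof-of-loss period: 12 calendar days after 2025/03/09 is 2025/03/21.
Adding 27 calendar days to 2025/03/21 gives 2025/04/17, which is the date payment becomes effective.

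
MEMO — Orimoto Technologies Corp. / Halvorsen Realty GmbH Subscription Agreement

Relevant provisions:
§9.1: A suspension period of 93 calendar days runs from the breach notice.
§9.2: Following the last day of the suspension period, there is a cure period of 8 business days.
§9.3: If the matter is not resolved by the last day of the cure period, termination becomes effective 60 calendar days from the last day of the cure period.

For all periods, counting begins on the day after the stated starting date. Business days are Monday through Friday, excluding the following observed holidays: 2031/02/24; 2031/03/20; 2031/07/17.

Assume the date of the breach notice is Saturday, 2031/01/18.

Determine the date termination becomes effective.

Adding 93 calendar days to 2031/01/18 gives 2031/04/21, which is the last day of the suspension period.
The last day of the cure period: counting 8 business days from Monday, 2031/04/21 (Apr 22, Apr 23, Apr 24, Apr 25, Apr 28, Apr 29, Apr 30, May 1, skipping weekends) reaches Thursday, 2031/05/01.
Adding 60 calendar days to 2031/05/01 gives 2031/06/30, which is the date termination becomes effective.

2031/06/30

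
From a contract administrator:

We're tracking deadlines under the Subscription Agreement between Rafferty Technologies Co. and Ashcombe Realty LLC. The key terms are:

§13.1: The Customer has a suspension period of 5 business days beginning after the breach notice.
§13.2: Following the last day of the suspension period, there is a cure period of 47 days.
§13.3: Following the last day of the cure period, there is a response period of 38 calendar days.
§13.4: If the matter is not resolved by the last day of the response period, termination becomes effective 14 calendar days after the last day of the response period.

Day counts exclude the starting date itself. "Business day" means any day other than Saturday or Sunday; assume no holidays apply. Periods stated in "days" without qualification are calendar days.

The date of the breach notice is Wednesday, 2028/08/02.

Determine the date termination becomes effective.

2028/11/16

The last day of the suspension period: counting 5 business days from Wednesday, 2028/08/02 (Aug 3, Aug 4, Aug 7, Aug 8, Aug 9, skipping weekends) reaches Wednesday, 2028/08/09.
The last day of the cure period: 2028/08/09 + 47 days = 2028/09/25.
The last day of the response period: 2028/09/25 + 38 days = 2028/11/02.
Adding 14 calendar days to 2028/11/02 gives 2028/11/16, which is the date termination becomes effective.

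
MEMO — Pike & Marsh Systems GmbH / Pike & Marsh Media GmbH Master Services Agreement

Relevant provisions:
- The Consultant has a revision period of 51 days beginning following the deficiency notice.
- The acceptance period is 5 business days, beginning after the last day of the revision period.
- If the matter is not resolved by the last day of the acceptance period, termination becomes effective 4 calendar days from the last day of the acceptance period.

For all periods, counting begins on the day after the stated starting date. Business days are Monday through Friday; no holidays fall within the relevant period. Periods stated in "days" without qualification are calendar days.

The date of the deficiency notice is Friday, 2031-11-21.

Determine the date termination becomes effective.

Adding 51 calendar days to 2031-11-21 gives 2032-01-11, which is the last day of the revision period.
The last day of the acceptance period: 5 business days after Sunday, 2032-01-11, skipping weekends — Jan 12, Jan 13, Jan 14, Jan 15, Jan 16 — lands on Friday, 2032-01-16.
Adding 4 calendar days to 2032-01-16 gives 2032-01-20, which is the date termination becomes effective.

2032-01-20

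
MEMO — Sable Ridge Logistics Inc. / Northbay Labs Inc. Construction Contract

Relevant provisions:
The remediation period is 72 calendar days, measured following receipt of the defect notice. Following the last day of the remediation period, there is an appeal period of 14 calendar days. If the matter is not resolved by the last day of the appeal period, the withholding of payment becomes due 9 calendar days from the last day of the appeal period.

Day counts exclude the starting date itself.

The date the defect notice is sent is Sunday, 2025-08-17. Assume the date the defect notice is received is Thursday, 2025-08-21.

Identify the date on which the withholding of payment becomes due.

The last day of the remediation period: 2025-08-21 + 72 days = 2025-11-01.
The last day of the appeal period: 2025-11-01 + 14 days = 2025-11-15.
Adding 9 calendar days to 2025-11-15 gives 2025-11-24, which is the date on which the withholding of payment becomes due.

2025-11-24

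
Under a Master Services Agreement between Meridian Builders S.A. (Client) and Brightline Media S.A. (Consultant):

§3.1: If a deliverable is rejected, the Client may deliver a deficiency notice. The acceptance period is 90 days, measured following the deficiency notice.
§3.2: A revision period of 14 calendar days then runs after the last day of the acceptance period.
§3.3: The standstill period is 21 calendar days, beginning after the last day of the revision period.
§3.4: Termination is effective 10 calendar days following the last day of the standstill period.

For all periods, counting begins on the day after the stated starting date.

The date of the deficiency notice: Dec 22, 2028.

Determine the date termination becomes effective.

May 6, 2029

The last day of the acceptance period: Dec 22, 2028 + 90 days = Mar 22, 2029.
The last day of the revision period: 14 calendar days after Mar 22, 2029 is Apr 5, 2029.
Adding 21 calendar days to Apr 5, 2029 gives Apr 26, 2029, which is the last day of the standstill period.
The date termination becomes effective: Apr 26, 2029 + 10 days = May 6, 2029.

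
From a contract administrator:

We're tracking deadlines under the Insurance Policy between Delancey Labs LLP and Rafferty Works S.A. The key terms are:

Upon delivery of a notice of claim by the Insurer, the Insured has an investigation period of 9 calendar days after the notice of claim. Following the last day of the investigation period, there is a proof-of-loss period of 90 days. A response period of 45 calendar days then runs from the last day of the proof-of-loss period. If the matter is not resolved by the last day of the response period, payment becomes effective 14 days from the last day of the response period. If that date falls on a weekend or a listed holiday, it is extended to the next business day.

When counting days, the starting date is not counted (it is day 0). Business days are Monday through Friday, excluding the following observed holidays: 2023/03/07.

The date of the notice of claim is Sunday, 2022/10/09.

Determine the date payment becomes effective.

2023/03/16

Adding 9 calendar days to 2022/10/09 gives 2022/10/18, which is the last day of the investigation period.
The last day of the proof-of-loss period: 90 calendar days after 2022/10/18 is 2023/01/16.
Adding 45 calendar days to 2023/01/16 gives 2023/03/02, which is the last day of the response period.
The date payment becomes effective: 14 calendar days after 2023/03/02 is 2023/03/16. 2023/03/16 is a Thursday and is not a listed holiday, so no roll-forward applies.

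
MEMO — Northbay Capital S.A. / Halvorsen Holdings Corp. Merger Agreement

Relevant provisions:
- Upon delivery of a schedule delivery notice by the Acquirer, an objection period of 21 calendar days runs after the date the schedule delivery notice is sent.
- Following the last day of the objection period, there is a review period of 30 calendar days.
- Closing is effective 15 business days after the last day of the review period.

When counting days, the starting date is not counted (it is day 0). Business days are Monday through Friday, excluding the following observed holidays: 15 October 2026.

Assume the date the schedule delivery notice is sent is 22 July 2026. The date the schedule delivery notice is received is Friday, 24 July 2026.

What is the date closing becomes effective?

2 October 2026

Adding 21 calendar days to 22 July 2026 gives 12 August 2026, which is the last day of the objection period.
The last day of the review period: 12 August 2026 + 30 days = 11 September 2026.
From Friday, 11 September 2026, 15 business days (Sep 14, Sep 15, Sep 16, Sep 17, …, Sep 30, Oct 1, Oct 2, skipping weekends) brings us to Friday, 2 October 2026, which is the date closing becomes effective.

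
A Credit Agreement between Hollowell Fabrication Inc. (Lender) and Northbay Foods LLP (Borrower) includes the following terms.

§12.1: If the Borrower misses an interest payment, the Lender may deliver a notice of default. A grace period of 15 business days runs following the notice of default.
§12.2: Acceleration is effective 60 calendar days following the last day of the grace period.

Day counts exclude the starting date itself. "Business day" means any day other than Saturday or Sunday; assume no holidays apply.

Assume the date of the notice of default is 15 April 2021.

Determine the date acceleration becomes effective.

5 July 2021

From Thursday, 15 April 2021, 15 business days (Apr 16, Apr 19, Apr 20, Apr 21, …, May 4, May 5, May 6, skipping weekends) brings us to Thursday, 6 May 2021, which is the last day of the grace period.
Adding 60 calendar days to 6 May 2021 gives 5 July 2021, which is the date acceleration becomes effective.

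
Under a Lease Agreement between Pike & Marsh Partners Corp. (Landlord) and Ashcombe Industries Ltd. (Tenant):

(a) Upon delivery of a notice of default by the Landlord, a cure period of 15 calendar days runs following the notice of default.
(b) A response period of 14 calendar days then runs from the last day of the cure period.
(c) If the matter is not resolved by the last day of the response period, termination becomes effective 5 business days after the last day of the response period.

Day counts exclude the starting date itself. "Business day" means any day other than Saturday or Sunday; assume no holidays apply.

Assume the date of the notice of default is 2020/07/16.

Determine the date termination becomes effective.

2020/08/21

The last day of the cure period: 15 calendar days after 2020/07/16 is 2020/07/31.
Adding 14 calendar days to 2020/07/31 gives 2020/08/14, which is the last day of the response period.
From Friday, 2020/08/14, 5 business days (Aug 17, Aug 18, Aug 19, Aug 20, Aug 21, skipping weekends) brings us to Friday, 2020/08/21, which is the date termination becomes effective.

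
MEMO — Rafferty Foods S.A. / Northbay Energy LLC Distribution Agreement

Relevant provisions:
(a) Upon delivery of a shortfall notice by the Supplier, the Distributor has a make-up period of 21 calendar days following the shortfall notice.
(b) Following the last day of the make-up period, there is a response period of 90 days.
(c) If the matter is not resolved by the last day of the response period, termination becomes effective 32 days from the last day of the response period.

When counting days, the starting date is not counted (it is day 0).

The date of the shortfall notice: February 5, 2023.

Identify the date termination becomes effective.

The last day of the make-up period: 21 calendar days after February 5, 2023 is February 26, 2023.
Adding 90 calendar days to February 26, 2023 gives May 27, 2023, which is the last day of the response period.
The date termination becomes effective: May 27, 2023 + 32 days = June 28, 2023.

June 28, 2023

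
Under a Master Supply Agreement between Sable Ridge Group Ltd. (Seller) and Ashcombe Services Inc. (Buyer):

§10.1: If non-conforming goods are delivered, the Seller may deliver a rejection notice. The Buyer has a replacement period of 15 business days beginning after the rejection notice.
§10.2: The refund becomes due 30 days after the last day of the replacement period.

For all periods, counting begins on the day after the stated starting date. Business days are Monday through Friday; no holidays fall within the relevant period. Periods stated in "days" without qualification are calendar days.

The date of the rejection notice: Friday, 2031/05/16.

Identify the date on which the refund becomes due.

2031/07/06

From Friday, 2031/05/16, 15 business days (May 19, May 20, May 21, May 22, …, Jun 4, Jun 5, Jun 6, skipping weekends) brings us to Friday, 2031/06/06, which is the last day of the replacement period.
Adding 30 calendar days to 2031/06/06 gives 2031/07/06, which is the date on which the refund becomes due.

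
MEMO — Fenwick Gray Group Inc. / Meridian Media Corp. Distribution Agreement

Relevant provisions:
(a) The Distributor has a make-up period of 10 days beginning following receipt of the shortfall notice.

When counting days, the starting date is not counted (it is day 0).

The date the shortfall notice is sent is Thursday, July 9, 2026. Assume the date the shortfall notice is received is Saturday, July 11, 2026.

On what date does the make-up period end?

The last day of the make-up period: 10 calendar days after July 11, 2026 is July 21, 2026.

July 21, 2026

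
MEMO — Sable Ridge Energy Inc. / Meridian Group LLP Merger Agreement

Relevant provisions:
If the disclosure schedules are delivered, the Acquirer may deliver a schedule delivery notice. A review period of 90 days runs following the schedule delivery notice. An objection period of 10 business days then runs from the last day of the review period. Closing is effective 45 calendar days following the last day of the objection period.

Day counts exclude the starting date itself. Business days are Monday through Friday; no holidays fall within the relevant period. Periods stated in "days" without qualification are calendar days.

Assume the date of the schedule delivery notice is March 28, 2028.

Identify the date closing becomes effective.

The last day of the review period: 90 calendar days after March 28, 2028 is June 26, 2028.
From Monday, June 26, 2028, 10 business days (Jun 27, Jun 28, Jun 29, Jun 30, Jul 3, Jul 4, Jul 5, Jul 6, Jul 7, Jul 10, skipping weekends) brings us to Monday, July 10, 2028, which is the last day of the objection period.
The date closing becomes effective: 45 calendar days after July 10, 2028 is August 24, 2028.

August 24, 2028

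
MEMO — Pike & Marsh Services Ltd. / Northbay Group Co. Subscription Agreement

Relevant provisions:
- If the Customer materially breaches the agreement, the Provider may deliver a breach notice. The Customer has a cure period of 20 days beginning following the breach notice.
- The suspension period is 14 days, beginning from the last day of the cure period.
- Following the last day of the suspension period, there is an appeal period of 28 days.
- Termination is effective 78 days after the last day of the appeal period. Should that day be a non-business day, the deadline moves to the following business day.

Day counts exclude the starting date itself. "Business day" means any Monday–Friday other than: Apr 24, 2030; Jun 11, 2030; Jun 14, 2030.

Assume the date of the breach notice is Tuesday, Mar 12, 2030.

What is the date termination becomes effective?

The last day of the cure period: Mar 12, 2030 + 20 days = Apr 1, 2030.
The last day of the suspension period: Apr 1, 2030 + 14 days = Apr 15, 2030.
Adding 28 calendar days to Apr 15, 2030 gives May 13, 2030, which is the last day of the appeal period.
The date termination becomes effective: 78 calendar days after May 13, 2030 is Jul 30, 2030. Jul 30, 2030 is a Tuesday and is not a listed holiday, so no roll-forward applies.

Jul 30, 2030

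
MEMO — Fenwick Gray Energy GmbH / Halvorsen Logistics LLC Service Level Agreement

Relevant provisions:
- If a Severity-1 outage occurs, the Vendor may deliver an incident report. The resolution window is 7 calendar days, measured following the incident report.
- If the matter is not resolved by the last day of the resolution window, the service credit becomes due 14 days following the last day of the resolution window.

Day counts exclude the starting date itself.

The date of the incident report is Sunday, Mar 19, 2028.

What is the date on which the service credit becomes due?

Apr 9, 2028

The last day of the resolution window: 7 calendar days after Mar 19, 2028 is Mar 26, 2028.
Adding 14 calendar days to Mar 26, 2028 gives Apr 9, 2028, which is the date on which the service credit becomes due.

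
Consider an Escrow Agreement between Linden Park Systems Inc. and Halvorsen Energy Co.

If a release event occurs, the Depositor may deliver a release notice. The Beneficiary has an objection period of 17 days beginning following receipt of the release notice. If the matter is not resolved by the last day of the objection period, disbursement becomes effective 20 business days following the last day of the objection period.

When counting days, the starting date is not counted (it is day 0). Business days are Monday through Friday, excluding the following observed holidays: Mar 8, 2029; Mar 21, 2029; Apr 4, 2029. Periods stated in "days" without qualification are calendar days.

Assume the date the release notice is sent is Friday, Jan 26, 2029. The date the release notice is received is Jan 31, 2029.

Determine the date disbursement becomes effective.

Adding 17 calendar days to Jan 31, 2029 gives Feb 17, 2029, which is the last day of the objection period.
The date disbursement becomes effective: counting 20 business days from Saturday, Feb 17, 2029 (Feb 19, Feb 20, Feb 21, Feb 22, …, Mar 15, Mar 16, Mar 19, skipping weekends and the listed holiday on Mar 8) reaches Monday, Mar 19, 2029.

Mar 19, 2029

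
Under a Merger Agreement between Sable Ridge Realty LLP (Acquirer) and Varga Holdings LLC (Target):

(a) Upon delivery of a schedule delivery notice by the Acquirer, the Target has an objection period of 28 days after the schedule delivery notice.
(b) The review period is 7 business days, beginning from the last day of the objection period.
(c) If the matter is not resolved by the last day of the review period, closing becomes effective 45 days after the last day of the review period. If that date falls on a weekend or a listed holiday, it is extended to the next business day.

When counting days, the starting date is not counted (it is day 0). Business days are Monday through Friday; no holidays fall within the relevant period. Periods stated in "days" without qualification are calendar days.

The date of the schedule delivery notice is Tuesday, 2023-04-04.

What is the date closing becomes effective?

2023-06-26

Adding 28 calendar days to 2023-04-04 gives 2023-05-02, which is the last day of the objection period.
From Tuesday, 2023-05-02, 7 business days (May 3, May 4, May 5, May 8, May 9, May 10, May 11, skipping weekends) brings us to Thursday, 2023-05-11, which is the last day of the review period.
The date closing becomes effective: 2023-05-11 + 45 days = 2023-06-25. That falls on a Sunday, so it rolls to the next business day, Monday, 2023-06-26.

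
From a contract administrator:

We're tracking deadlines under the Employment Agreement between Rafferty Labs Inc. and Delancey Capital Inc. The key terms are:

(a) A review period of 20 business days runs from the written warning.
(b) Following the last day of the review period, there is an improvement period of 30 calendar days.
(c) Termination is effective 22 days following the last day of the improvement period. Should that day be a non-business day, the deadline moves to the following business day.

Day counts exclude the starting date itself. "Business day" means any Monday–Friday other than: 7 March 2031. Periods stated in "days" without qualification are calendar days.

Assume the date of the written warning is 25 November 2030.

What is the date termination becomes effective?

The last day of the review period: 20 business days after Monday, 25 November 2030, skipping weekends — Nov 26, Nov 27, Nov 28, Nov 29, …, Dec 19, Dec 20, Dec 23 — lands on Monday, 23 December 2030.
The last day of the improvement period: 30 calendar days after 23 December 2030 is 22 January 2031.
The date termination becomes effective: 22 January 2031 + 22 days = 13 February 2031. 13 February 2031 is a Thursday and is not a listed holiday, so no roll-forward applies.

13 February 2031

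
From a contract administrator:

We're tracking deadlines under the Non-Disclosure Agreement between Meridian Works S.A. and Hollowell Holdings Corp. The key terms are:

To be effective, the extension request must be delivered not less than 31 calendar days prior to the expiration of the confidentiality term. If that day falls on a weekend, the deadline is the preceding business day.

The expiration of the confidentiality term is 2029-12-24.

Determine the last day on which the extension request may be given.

Counting back 31 calendar days from 2029-12-24 gives 2029-11-23. That is a Friday, so no adjustment is needed.

2029-11-23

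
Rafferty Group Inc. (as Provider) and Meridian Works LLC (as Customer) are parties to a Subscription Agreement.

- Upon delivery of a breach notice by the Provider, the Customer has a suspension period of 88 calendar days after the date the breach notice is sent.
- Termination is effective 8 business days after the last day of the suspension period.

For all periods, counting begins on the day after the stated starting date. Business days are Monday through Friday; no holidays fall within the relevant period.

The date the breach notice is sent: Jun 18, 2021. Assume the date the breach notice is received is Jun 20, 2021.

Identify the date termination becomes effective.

Sep 24, 2021

The last day of the suspension period: Jun 18, 2021 + 88 days = Sep 14, 2021.
The date termination becomes effective: 8 business days after Tuesday, Sep 14, 2021, skipping weekends — Sep 15, Sep 16, Sep 17, Sep 20, Sep 21, Sep 22, Sep 23, Sep 24 — lands on Friday, Sep 24, 2021.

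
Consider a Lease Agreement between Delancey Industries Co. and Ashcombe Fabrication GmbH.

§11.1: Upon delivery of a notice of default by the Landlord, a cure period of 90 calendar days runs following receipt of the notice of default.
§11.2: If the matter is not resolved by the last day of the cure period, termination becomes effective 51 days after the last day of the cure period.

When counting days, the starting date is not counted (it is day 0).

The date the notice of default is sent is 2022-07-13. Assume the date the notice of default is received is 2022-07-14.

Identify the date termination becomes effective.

2022-12-02

Adding 90 calendar days to 2022-07-14 gives 2022-10-12, which is the last day of the cure period.
Adding 51 calendar days to 2022-10-12 gives 2022-12-02, which is the date termination becomes effective.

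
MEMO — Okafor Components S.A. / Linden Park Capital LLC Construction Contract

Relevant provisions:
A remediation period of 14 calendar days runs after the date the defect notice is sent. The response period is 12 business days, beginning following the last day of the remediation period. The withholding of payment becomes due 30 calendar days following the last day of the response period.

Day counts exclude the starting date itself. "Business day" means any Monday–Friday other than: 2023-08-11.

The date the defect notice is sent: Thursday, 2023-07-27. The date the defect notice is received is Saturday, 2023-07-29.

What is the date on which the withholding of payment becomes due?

2023-09-28

The last day of the remediation period: 2023-07-27 + 14 days = 2023-08-10.
From Thursday, 2023-08-10, 12 business days (Aug 14, Aug 15, Aug 16, Aug 17, …, Aug 25, Aug 28, Aug 29, skipping weekends and the listed holiday on Aug 11) brings us to Tuesday, 2023-08-29, which is the last day of the response period.
The date on which the withholding of payment becomes due: 2023-08-29 + 30 days = 2023-09-28.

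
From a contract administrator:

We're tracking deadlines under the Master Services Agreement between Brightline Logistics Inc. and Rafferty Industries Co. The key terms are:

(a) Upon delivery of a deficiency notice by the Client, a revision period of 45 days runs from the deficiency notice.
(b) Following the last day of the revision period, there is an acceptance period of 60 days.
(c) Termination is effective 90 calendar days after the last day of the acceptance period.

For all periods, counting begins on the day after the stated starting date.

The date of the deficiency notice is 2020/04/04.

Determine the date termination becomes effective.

2020/10/16

Adding 45 calendar days to 2020/04/04 gives 2020/05/19, which is the last day of the revision period.
The last day of the acceptance period: 2020/05/19 + 60 days = 2020/07/18.
The date termination becomes effective: 2020/07/18 + 90 days = 2020/10/16.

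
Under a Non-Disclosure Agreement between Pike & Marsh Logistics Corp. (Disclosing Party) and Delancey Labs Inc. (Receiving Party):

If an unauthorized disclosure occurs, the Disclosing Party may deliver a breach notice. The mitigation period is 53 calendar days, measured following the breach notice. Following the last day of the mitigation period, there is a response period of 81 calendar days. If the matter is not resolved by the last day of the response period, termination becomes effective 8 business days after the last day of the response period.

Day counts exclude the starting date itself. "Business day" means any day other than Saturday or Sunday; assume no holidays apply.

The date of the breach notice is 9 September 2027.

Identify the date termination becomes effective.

2 February 2028

The last day of the mitigation period: 9 September 2027 + 53 days = 1 November 2027.
The last day of the response period: 81 calendar days after 1 November 2027 is 21 January 2028.
The date termination becomes effective: counting 8 business days from Friday, 21 January 2028 (Jan 24, Jan 25, Jan 26, Jan 27, Jan 28, Jan 31, Feb 1, Feb 2, skipping weekends) reaches Wednesday, 2 February 2028.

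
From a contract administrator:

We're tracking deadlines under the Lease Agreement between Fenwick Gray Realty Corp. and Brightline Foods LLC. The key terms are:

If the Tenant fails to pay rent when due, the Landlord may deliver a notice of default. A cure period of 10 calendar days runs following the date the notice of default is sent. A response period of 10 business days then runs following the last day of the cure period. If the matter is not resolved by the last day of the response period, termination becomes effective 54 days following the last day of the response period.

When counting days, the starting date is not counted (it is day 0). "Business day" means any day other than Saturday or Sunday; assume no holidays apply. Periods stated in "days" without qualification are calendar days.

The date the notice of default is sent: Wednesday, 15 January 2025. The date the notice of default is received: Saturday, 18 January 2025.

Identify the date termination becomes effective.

The last day of the cure period: 10 calendar days after 15 January 2025 is 25 January 2025.
The last day of the response period: 10 business days after Saturday, 25 January 2025, skipping weekends — Jan 27, Jan 28, Jan 29, Jan 30, Jan 31, Feb 3, Feb 4, Feb 5, Feb 6, Feb 7 — lands on Friday, 7 February 2025.
The date termination becomes effective: 54 calendar days after 7 February 2025 is 2 April 2025.

2 April 2025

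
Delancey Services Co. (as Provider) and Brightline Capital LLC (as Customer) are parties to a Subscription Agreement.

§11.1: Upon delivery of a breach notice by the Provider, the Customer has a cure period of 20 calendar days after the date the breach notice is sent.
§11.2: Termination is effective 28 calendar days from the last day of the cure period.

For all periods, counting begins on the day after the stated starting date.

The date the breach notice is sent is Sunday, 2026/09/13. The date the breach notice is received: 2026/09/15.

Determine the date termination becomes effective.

Adding 20 calendar days to 2026/09/13 gives 2026/10/03, which is the last day of the cure period.
The date termination becomes effective: 28 calendar days after 2026/10/03 is 2026/10/31.

2026/10/31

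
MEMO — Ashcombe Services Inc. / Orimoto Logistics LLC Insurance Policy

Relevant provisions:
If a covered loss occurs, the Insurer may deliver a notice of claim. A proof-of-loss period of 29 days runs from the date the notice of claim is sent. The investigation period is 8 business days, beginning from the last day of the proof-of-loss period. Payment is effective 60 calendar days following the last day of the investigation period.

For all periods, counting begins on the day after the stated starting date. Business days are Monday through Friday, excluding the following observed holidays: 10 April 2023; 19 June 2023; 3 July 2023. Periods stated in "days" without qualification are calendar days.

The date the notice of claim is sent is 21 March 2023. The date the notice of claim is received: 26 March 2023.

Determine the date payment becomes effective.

30 June 2023

The last day of the proof-of-loss period: 29 calendar days after 21 March 2023 is 19 April 2023.
The last day of the investigation period: 8 business days after Wednesday, 19 April 2023, skipping weekends — Apr 20, Apr 21, Apr 24, Apr 25, Apr 26, Apr 27, Apr 28, May 1 — lands on Monday, 1 May 2023.
The date payment becomes effective: 1 May 2023 + 60 days = 30 June 2023.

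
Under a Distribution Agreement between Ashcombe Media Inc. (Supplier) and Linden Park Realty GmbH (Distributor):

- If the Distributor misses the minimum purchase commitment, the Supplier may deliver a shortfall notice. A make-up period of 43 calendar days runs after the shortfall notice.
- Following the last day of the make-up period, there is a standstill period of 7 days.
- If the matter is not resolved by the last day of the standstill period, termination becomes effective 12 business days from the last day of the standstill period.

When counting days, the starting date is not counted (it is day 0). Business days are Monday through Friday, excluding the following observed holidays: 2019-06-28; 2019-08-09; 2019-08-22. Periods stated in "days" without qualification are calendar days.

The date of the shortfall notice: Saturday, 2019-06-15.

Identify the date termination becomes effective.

2019-08-21

Adding 43 calendar days to 2019-06-15 gives 2019-07-28, which is the last day of the make-up period.
The last day of the standstill period: 7 calendar days after 2019-07-28 is 2019-08-04.
The date termination becomes effective: counting 12 business days from Sunday, 2019-08-04 (Aug 5, Aug 6, Aug 7, Aug 8, …, Aug 19, Aug 20, Aug 21, skipping weekends and the listed holiday on Aug 9) reaches Wednesday, 2019-08-21.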